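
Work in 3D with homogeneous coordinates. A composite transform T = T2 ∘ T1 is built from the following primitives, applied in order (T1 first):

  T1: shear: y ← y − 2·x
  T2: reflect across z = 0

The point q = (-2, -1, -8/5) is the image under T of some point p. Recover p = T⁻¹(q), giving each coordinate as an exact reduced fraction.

p = (-2, -5, 8/5)

T1 = [1 0 0 0; -2 1 0 0; 0 0 1 0; 0 0 0 1]
T2·T1 = [1 0 0 0; -2 1 0 0; 0 0 -1 0; 0 0 0 1]
det M = -1; M⁻¹ = [1 0 0 0; 2 1 0 0; 0 0 -1 0; 0 0 0 1]
M⁻¹ · (-2, -1, -8/5)ᵀ = (-2, -5, 8/5)ᵀ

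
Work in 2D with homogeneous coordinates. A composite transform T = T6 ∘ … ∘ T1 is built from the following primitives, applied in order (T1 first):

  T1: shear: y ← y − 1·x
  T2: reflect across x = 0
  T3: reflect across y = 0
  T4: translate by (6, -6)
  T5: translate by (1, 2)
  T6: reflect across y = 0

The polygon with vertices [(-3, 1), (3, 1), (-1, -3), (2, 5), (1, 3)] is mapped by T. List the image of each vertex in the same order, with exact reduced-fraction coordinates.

T1 shear: y ← y − 1·x: (-3, 1) → (-3, 4); (3, 1) → (3, -2); (-1, -3) → (-1, -2); (2, 5) → (2, 3); (1, 3) → (1, 2)
T2 reflect across x = 0: (-3, 4) → (3, 4); (3, -2) → (-3, -2); (-1, -2) → (1, -2); (2, 3) → (-2, 3); (1, 2) → (-1, 2)
T3 reflect across y = 0: (3, 4) → (3, -4); (-3, -2) → (-3, 2); (1, -2) → (1, 2); (-2, 3) → (-2, -3); (-1, 2) → (-1, -2)
T4 translate by (6, -6): (3, -4) → (9, -10); (-3, 2) → (3, -4); (1, 2) → (7, -4); (-2, -3) → (4, -9); (-1, -2) → (5, -8)
T5 translate by (1, 2): (9, -10) → (10, -8); (3, -4) → (4, -2); (7, -4) → (8, -2); (4, -9) → (5, -7); (5, -8) → (6, -6)
T6 reflect across y = 0: (10, -8) → (10, 8); (4, -2) → (4, 2); (8, -2) → (8, 2); (5, -7) → (5, 7); (6, -6) → (6, 6)

image vertices: (10, 8), (4, 2), (8, 2), (5, 7), (6, 6)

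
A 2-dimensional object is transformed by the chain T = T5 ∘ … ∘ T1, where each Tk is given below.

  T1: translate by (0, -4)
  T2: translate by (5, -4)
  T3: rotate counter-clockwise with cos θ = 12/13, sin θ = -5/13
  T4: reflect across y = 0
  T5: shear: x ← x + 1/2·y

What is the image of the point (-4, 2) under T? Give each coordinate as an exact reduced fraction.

T1 translate by (0, -4): (-4, 2) → (-4, -2)
T2 translate by (5, -4): (-4, -2) → (1, -6)
T3 rotate counter-clockwise with cos θ = 12/13, sin θ = -5/13: (1, -6) → (-18/13, -77/13)
T4 reflect across y = 0: (-18/13, -77/13) → (-18/13, 77/13)
T5 shear: x ← x + 1/2·y: (-18/13, 77/13) → (41/26, 77/13)

T(p) = (41/26, 77/13)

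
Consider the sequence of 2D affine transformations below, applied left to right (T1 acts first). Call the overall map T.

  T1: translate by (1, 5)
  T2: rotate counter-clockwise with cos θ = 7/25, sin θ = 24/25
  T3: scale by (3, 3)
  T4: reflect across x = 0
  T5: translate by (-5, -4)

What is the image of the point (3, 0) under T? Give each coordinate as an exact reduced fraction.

T1 translate by (1, 5): (3, 0) → (4, 5)
T2 rotate counter-clockwise with cos θ = 7/25, sin θ = 24/25: (4, 5) → (-92/25, 131/25)
T3 scale by (3, 3): (-92/25, 131/25) → (-276/25, 393/25)
T4 reflect across x = 0: (-276/25, 393/25) → (276/25, 393/25)
T5 translate by (-5, -4): (276/25, 393/25) → (151/25, 293/25)

T(p) = (151/25, 293/25)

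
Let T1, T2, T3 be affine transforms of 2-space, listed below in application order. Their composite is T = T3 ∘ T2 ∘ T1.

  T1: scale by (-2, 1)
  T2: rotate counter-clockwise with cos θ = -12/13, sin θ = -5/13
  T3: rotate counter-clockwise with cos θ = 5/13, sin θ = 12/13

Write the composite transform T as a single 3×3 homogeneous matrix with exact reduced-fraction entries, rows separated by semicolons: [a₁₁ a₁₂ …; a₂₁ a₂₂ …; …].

T1 = [-2 0 0; 0 1 0; 0 0 1]
T2·T1 = [24/13 5/13 0; 10/13 -12/13 0; 0 0 1]
T3·…·T1 = [0 1 0; 2 0 0; 0 0 1]

T = [0 1 0; 2 0 0; 0 0 1]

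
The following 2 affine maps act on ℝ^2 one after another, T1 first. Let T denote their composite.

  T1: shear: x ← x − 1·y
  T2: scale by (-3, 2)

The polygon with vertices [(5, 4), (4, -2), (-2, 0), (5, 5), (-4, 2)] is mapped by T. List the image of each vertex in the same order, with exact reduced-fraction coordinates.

image vertices: (-3, 8), (-18, -4), (6, 0), (0, 10), (18, 4)

T1 shear: x ← x − 1·y: (5, 4) → (1, 4); (4, -2) → (6, -2); (-2, 0) → (-2, 0); (5, 5) → (0, 5); (-4, 2) → (-6, 2)
T2 scale by (-3, 2): (1, 4) → (-3, 8); (6, -2) → (-18, -4); (-2, 0) → (6, 0); (0, 5) → (0, 10); (-6, 2) → (18, 4)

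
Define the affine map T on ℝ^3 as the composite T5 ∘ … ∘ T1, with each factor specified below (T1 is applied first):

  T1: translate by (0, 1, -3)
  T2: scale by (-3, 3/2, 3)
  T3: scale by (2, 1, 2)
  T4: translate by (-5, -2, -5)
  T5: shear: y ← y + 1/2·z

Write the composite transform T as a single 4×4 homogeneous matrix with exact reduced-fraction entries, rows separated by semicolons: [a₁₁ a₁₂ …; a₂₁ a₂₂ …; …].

T = [-6 0 0 -5; 0 3/2 3 -12; 0 0 6 -23; 0 0 0 1]

T1 = [1 0 0 0; 0 1 0 1; 0 0 1 -3; 0 0 0 1]
T2·T1 = [-3 0 0 0; 0 3/2 0 3/2; 0 0 3 -9; 0 0 0 1]
T3·…·T1 = [-6 0 0 0; 0 3/2 0 3/2; 0 0 6 -18; 0 0 0 1]
T4·…·T1 = [-6 0 0 -5; 0 3/2 0 -1/2; 0 0 6 -23; 0 0 0 1]
T5·…·T1 = [-6 0 0 -5; 0 3/2 3 -12; 0 0 6 -23; 0 0 0 1]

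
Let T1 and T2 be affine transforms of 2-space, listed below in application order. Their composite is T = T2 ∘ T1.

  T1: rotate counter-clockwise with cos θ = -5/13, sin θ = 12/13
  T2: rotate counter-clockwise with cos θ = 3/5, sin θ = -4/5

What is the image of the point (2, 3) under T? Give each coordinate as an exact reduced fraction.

T(p) = (-102/65, 211/65)

T1 rotate counter-clockwise with cos θ = -5/13, sin θ = 12/13: (2, 3) → (-46/13, 9/13)
T2 rotate counter-clockwise with cos θ = 3/5, sin θ = -4/5: (-46/13, 9/13) → (-102/65, 211/65)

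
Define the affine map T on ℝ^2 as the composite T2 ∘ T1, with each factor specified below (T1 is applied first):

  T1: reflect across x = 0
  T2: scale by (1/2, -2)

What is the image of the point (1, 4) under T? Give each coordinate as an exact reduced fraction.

T(p) = (-1/2, -8)

T1 reflect across x = 0: (1, 4) → (-1, 4)
T2 scale by (1/2, -2): (-1, 4) → (-1/2, -8)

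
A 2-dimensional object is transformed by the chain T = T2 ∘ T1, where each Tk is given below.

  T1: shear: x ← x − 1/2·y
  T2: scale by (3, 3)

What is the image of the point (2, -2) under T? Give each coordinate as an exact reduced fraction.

T(p) = (9, -6)

T1 shear: x ← x − 1/2·y: (2, -2) → (3, -2)
T2 scale by (3, 3): (3, -2) → (9, -6)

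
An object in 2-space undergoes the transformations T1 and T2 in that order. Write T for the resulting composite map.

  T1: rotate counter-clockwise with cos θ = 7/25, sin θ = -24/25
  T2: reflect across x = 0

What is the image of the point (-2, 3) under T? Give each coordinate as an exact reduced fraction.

T1 rotate counter-clockwise with cos θ = 7/25, sin θ = -24/25: (-2, 3) → (58/25, 69/25)
T2 reflect across x = 0: (58/25, 69/25) → (-58/25, 69/25)

T(p) = (-58/25, 69/25)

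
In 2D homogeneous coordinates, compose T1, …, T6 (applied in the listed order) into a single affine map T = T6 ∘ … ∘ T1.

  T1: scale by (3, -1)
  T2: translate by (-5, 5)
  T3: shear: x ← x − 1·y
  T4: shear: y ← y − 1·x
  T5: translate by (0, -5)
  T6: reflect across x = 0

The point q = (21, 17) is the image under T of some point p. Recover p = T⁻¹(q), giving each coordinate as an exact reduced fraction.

p = (-5, 4)

T1 = [3 0 0; 0 -1 0; 0 0 1]
T2·T1 = [3 0 -5; 0 -1 5; 0 0 1]
T3·…·T1 = [3 1 -10; 0 -1 5; 0 0 1]
T4·…·T1 = [3 1 -10; -3 -2 15; 0 0 1]
T5·…·T1 = [3 1 -10; -3 -2 10; 0 0 1]
T6·…·T1 = [-3 -1 10; -3 -2 10; 0 0 1]
det M = 3; M⁻¹ = [-2/3 1/3 10/3; 1 -1 0; 0 0 1]
M⁻¹ · (21, 17)ᵀ = (-5, 4)ᵀ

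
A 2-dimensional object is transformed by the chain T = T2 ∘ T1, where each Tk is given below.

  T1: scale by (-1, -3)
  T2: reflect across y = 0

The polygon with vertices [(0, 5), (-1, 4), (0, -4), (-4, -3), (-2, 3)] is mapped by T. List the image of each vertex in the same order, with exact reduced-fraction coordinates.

image vertices: (0, 15), (1, 12), (0, -12), (4, -9), (2, 9)

T1 scale by (-1, -3): (0, 5) → (0, -15); (-1, 4) → (1, -12); (0, -4) → (0, 12); (-4, -3) → (4, 9); (-2, 3) → (2, -9)
T2 reflect across y = 0: (0, -15) → (0, 15); (1, -12) → (1, 12); (0, 12) → (0, -12); (4, 9) → (4, -9); (2, -9) → (2, 9)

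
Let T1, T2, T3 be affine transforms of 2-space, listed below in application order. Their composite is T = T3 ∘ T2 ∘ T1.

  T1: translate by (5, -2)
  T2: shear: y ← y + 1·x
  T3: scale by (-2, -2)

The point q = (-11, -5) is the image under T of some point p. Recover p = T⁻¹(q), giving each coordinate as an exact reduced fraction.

T1 = [1 0 5; 0 1 -2; 0 0 1]
T2·T1 = [1 0 5; 1 1 3; 0 0 1]
T3·…·T1 = [-2 0 -10; -2 -2 -6; 0 0 1]
det M = 4; M⁻¹ = [-1/2 0 -5; 1/2 -1/2 2; 0 0 1]
M⁻¹ · (-11, -5)ᵀ = (1/2, -1)ᵀ

p = (1/2, -1)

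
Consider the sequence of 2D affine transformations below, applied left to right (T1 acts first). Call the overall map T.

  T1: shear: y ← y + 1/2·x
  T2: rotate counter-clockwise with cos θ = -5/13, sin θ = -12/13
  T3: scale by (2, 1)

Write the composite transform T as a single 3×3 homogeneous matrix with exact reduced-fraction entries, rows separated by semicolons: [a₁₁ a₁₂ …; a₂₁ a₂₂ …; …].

T = [2/13 24/13 0; -29/26 -5/13 0; 0 0 1]

T1 = [1 0 0; 1/2 1 0; 0 0 1]
T2·T1 = [1/13 12/13 0; -29/26 -5/13 0; 0 0 1]
T3·…·T1 = [2/13 24/13 0; -29/26 -5/13 0; 0 0 1]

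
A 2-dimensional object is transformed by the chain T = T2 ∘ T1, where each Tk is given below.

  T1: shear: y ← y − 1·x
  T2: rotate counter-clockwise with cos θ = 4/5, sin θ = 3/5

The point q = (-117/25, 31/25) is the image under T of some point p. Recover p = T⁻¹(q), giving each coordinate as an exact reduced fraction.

T1 = [1 0 0; -1 1 0; 0 0 1]
T2·T1 = [7/5 -3/5 0; -1/5 4/5 0; 0 0 1]
det M = 1; M⁻¹ = [4/5 3/5 0; 1/5 7/5 0; 0 0 1]
M⁻¹ · (-117/25, 31/25)ᵀ = (-3, 4/5)ᵀ

p = (-3, 4/5)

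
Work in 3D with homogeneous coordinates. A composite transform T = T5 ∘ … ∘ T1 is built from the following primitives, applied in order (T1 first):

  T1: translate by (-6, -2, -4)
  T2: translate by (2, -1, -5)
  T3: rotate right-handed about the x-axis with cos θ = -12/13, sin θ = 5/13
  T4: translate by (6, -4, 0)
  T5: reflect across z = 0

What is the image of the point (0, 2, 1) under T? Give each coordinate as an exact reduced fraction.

T1 translate by (-6, -2, -4): (0, 2, 1) → (-6, 0, -3)
T2 translate by (2, -1, -5): (-6, 0, -3) → (-4, -1, -8)
T3 rotate right-handed about the x-axis with cos θ = -12/13, sin θ = 5/13: (-4, -1, -8) → (-4, 4, 7)
T4 translate by (6, -4, 0): (-4, 4, 7) → (2, 0, 7)
T5 reflect across z = 0: (2, 0, 7) → (2, 0, -7)

T(p) = (2, 0, -7)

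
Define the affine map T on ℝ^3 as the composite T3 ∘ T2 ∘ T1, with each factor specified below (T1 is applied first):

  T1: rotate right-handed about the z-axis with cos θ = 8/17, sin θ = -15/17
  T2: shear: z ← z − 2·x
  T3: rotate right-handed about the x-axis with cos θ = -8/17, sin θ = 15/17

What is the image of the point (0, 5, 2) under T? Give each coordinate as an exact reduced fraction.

T1 rotate right-handed about the z-axis with cos θ = 8/17, sin θ = -15/17: (0, 5, 2) → (75/17, 40/17, 2)
T2 shear: z ← z − 2·x: (75/17, 40/17, 2) → (75/17, 40/17, -116/17)
T3 rotate right-handed about the x-axis with cos θ = -8/17, sin θ = 15/17: (75/17, 40/17, -116/17) → (75/17, 1420/289, 1528/289)

T(p) = (75/17, 1420/289, 1528/289)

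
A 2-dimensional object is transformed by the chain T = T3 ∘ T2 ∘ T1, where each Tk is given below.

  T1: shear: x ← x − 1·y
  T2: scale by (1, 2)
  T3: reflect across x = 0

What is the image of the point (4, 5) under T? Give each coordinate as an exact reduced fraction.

T1 shear: x ← x − 1·y: (4, 5) → (-1, 5)
T2 scale by (1, 2): (-1, 5) → (-1, 10)
T3 reflect across x = 0: (-1, 10) → (1, 10)

T(p) = (1, 10)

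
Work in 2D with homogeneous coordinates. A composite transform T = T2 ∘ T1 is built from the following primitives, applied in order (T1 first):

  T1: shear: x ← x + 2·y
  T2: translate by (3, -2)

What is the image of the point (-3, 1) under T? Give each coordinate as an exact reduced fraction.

T(p) = (2, -1)

T1 shear: x ← x + 2·y: (-3, 1) → (-1, 1)
T2 translate by (3, -2): (-1, 1) → (2, -1)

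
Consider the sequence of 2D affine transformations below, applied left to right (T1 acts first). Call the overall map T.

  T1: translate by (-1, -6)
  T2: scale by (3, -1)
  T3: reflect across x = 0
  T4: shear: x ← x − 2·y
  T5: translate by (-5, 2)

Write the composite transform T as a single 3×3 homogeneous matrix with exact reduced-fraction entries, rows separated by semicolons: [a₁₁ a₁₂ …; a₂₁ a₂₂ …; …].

T = [-3 2 -14; 0 -1 8; 0 0 1]

T1 = [1 0 -1; 0 1 -6; 0 0 1]
T2·T1 = [3 0 -3; 0 -1 6; 0 0 1]
T3·…·T1 = [-3 0 3; 0 -1 6; 0 0 1]
T4·…·T1 = [-3 2 -9; 0 -1 6; 0 0 1]
T5·…·T1 = [-3 2 -14; 0 -1 8; 0 0 1]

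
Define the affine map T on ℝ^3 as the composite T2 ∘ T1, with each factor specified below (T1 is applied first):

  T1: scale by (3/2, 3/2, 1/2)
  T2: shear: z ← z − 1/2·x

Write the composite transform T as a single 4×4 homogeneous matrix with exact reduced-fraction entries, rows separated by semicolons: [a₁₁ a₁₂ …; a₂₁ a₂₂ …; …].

T1 = [3/2 0 0 0; 0 3/2 0 0; 0 0 1/2 0; 0 0 0 1]
T2·T1 = [3/2 0 0 0; 0 3/2 0 0; -3/4 0 1/2 0; 0 0 0 1]

T = [3/2 0 0 0; 0 3/2 0 0; -3/4 0 1/2 0; 0 0 0 1]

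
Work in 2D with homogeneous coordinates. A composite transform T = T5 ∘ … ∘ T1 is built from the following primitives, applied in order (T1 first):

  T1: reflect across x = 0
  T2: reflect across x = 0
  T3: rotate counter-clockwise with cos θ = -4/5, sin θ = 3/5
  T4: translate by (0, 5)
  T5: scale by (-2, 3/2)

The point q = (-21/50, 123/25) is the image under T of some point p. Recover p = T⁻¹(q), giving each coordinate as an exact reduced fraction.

T1 = [-1 0 0; 0 1 0; 0 0 1]
T2·T1 = [1 0 0; 0 1 0; 0 0 1]
T3·…·T1 = [-4/5 -3/5 0; 3/5 -4/5 0; 0 0 1]
T4·…·T1 = [-4/5 -3/5 0; 3/5 -4/5 5; 0 0 1]
T5·…·T1 = [8/5 6/5 0; 9/10 -6/5 15/2; 0 0 1]
det M = -3; M⁻¹ = [2/5 2/5 -3; 3/10 -8/15 4; 0 0 1]
M⁻¹ · (-21/50, 123/25)ᵀ = (-6/5, 5/4)ᵀ

p = (-6/5, 5/4)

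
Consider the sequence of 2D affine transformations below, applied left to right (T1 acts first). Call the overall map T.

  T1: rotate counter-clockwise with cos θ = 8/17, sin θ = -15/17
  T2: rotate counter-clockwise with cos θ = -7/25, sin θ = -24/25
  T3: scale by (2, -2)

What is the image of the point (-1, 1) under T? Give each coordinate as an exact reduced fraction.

T(p) = (1006/425, 658/425)

T1 rotate counter-clockwise with cos θ = 8/17, sin θ = -15/17: (-1, 1) → (7/17, 23/17)
T2 rotate counter-clockwise with cos θ = -7/25, sin θ = -24/25: (7/17, 23/17) → (503/425, -329/425)
T3 scale by (2, -2): (503/425, -329/425) → (1006/425, 658/425)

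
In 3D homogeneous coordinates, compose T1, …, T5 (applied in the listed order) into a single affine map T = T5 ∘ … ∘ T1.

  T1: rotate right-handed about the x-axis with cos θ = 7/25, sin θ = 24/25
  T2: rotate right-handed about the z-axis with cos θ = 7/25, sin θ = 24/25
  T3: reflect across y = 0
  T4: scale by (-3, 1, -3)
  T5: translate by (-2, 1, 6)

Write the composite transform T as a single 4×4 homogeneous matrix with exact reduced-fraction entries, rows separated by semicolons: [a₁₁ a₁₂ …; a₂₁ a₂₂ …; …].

T = [-21/25 504/625 -1728/625 -2; -24/25 -49/625 168/625 1; 0 -72/25 -21/25 6; 0 0 0 1]

T1 = [1 0 0 0; 0 7/25 -24/25 0; 0 24/25 7/25 0; 0 0 0 1]
T2·T1 = [7/25 -168/625 576/625 0; 24/25 49/625 -168/625 0; 0 24/25 7/25 0; 0 0 0 1]
T3·…·T1 = [7/25 -168/625 576/625 0; -24/25 -49/625 168/625 0; 0 24/25 7/25 0; 0 0 0 1]
T4·…·T1 = [-21/25 504/625 -1728/625 0; -24/25 -49/625 168/625 0; 0 -72/25 -21/25 0; 0 0 0 1]
T5·…·T1 = [-21/25 504/625 -1728/625 -2; -24/25 -49/625 168/625 1; 0 -72/25 -21/25 6; 0 0 0 1]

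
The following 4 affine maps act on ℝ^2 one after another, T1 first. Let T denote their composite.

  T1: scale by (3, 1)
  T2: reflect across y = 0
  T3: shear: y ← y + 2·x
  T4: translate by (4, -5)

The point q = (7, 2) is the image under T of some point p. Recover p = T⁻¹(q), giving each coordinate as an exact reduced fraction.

T1 = [3 0 0; 0 1 0; 0 0 1]
T2·T1 = [3 0 0; 0 -1 0; 0 0 1]
T3·…·T1 = [3 0 0; 6 -1 0; 0 0 1]
T4·…·T1 = [3 0 4; 6 -1 -5; 0 0 1]
det M = -3; M⁻¹ = [1/3 0 -4/3; 2 -1 -13; 0 0 1]
M⁻¹ · (7, 2)ᵀ = (1, -1)ᵀ

p = (1, -1)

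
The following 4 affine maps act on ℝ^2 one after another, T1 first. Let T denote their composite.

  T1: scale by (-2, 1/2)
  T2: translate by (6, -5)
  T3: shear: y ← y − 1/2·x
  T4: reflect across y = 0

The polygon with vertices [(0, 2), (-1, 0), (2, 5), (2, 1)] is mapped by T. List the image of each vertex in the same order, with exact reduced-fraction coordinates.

image vertices: (6, 7), (8, 9), (2, 7/2), (2, 11/2)

T1 scale by (-2, 1/2): (0, 2) → (0, 1); (-1, 0) → (2, 0); (2, 5) → (-4, 5/2); (2, 1) → (-4, 1/2)
T2 translate by (6, -5): (0, 1) → (6, -4); (2, 0) → (8, -5); (-4, 5/2) → (2, -5/2); (-4, 1/2) → (2, -9/2)
T3 shear: y ← y − 1/2·x: (6, -4) → (6, -7); (8, -5) → (8, -9); (2, -5/2) → (2, -7/2); (2, -9/2) → (2, -11/2)
T4 reflect across y = 0: (6, -7) → (6, 7); (8, -9) → (8, 9); (2, -7/2) → (2, 7/2); (2, -11/2) → (2, 11/2)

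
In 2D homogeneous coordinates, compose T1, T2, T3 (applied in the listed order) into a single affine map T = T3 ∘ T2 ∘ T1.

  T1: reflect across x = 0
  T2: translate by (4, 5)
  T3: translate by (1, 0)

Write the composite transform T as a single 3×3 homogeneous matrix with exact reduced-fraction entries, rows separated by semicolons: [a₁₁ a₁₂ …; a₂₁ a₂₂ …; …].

T = [-1 0 5; 0 1 5; 0 0 1]

T1 = [-1 0 0; 0 1 0; 0 0 1]
T2·T1 = [-1 0 4; 0 1 5; 0 0 1]
T3·…·T1 = [-1 0 5; 0 1 5; 0 0 1]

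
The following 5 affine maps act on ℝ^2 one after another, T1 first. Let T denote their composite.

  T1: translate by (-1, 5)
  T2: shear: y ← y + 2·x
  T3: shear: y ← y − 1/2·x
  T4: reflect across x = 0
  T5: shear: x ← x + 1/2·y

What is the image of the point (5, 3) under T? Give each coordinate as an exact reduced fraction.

T(p) = (3, 14)

T1 translate by (-1, 5): (5, 3) → (4, 8)
T2 shear: y ← y + 2·x: (4, 8) → (4, 16)
T3 shear: y ← y − 1/2·x: (4, 16) → (4, 14)
T4 reflect across x = 0: (4, 14) → (-4, 14)
T5 shear: x ← x + 1/2·y: (-4, 14) → (3, 14)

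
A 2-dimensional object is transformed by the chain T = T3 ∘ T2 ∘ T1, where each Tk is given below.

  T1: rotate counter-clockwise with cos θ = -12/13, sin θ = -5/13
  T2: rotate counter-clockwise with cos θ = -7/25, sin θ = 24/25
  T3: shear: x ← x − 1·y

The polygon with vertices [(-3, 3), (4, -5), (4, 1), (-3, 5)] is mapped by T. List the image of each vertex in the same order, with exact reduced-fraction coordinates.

T1 rotate counter-clockwise with cos θ = -12/13, sin θ = -5/13: (-3, 3) → (51/13, -21/13); (4, -5) → (-73/13, 40/13); (4, 1) → (-43/13, -32/13); (-3, 5) → (61/13, -45/13)
T2 rotate counter-clockwise with cos θ = -7/25, sin θ = 24/25: (51/13, -21/13) → (147/325, 1371/325); (-73/13, 40/13) → (-449/325, -2032/325); (-43/13, -32/13) → (1069/325, -808/325); (61/13, -45/13) → (653/325, 1779/325)
T3 shear: x ← x − 1·y: (147/325, 1371/325) → (-1224/325, 1371/325); (-449/325, -2032/325) → (1583/325, -2032/325); (1069/325, -808/325) → (1877/325, -808/325); (653/325, 1779/325) → (-1126/325, 1779/325)

image vertices: (-1224/325, 1371/325), (1583/325, -2032/325), (1877/325, -808/325), (-1126/325, 1779/325)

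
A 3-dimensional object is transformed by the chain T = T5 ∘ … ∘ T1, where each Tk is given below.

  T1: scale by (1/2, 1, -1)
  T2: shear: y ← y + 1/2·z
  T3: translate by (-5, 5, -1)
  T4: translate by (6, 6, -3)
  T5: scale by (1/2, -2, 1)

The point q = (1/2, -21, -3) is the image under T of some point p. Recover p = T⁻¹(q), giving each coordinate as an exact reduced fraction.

T1 = [1/2 0 0 0; 0 1 0 0; 0 0 -1 0; 0 0 0 1]
T2·T1 = [1/2 0 0 0; 0 1 -1/2 0; 0 0 -1 0; 0 0 0 1]
T3·…·T1 = [1/2 0 0 -5; 0 1 -1/2 5; 0 0 -1 -1; 0 0 0 1]
T4·…·T1 = [1/2 0 0 1; 0 1 -1/2 11; 0 0 -1 -4; 0 0 0 1]
T5·…·T1 = [1/4 0 0 1/2; 0 -2 1 -22; 0 0 -1 -4; 0 0 0 1]
det M = 1/2; M⁻¹ = [4 0 0 -2; 0 -1/2 -1/2 -13; 0 0 -1 -4; 0 0 0 1]
M⁻¹ · (1/2, -21, -3)ᵀ = (0, -1, -1)ᵀ

p = (0, -1, -1)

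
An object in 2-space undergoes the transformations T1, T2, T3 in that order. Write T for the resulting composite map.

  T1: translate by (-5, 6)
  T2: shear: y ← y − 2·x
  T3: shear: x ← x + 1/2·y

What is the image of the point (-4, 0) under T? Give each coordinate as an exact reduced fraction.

T(p) = (3, 24)

T1 translate by (-5, 6): (-4, 0) → (-9, 6)
T2 shear: y ← y − 2·x: (-9, 6) → (-9, 24)
T3 shear: x ← x + 1/2·y: (-9, 24) → (3, 24)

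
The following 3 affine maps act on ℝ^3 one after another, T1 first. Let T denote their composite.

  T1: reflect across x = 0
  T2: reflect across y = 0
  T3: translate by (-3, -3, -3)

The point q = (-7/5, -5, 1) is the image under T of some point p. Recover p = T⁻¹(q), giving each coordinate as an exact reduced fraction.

T1 = [-1 0 0 0; 0 1 0 0; 0 0 1 0; 0 0 0 1]
T2·T1 = [-1 0 0 0; 0 -1 0 0; 0 0 1 0; 0 0 0 1]
T3·…·T1 = [-1 0 0 -3; 0 -1 0 -3; 0 0 1 -3; 0 0 0 1]
det M = 1; M⁻¹ = [-1 0 0 -3; 0 -1 0 -3; 0 0 1 3; 0 0 0 1]
M⁻¹ · (-7/5, -5, 1)ᵀ = (-8/5, 2, 4)ᵀ

p = (-8/5, 2, 4)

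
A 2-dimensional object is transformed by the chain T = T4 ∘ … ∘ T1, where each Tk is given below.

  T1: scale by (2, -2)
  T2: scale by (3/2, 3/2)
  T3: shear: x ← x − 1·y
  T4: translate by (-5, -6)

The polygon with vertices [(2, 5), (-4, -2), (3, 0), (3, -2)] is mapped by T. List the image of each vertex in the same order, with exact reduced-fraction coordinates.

T1 scale by (2, -2): (2, 5) → (4, -10); (-4, -2) → (-8, 4); (3, 0) → (6, 0); (3, -2) → (6, 4)
T2 scale by (3/2, 3/2): (4, -10) → (6, -15); (-8, 4) → (-12, 6); (6, 0) → (9, 0); (6, 4) → (9, 6)
T3 shear: x ← x − 1·y: (6, -15) → (21, -15); (-12, 6) → (-18, 6); (9, 0) → (9, 0); (9, 6) → (3, 6)
T4 translate by (-5, -6): (21, -15) → (16, -21); (-18, 6) → (-23, 0); (9, 0) → (4, -6); (3, 6) → (-2, 0)

image vertices: (16, -21), (-23, 0), (4, -6), (-2, 0)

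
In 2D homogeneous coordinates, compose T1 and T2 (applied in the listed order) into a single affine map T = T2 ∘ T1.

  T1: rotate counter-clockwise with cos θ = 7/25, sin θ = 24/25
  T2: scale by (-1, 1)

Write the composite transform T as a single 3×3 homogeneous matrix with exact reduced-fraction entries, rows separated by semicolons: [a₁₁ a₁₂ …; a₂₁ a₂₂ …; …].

T1 = [7/25 -24/25 0; 24/25 7/25 0; 0 0 1]
T2·T1 = [-7/25 24/25 0; 24/25 7/25 0; 0 0 1]

T = [-7/25 24/25 0; 24/25 7/25 0; 0 0 1]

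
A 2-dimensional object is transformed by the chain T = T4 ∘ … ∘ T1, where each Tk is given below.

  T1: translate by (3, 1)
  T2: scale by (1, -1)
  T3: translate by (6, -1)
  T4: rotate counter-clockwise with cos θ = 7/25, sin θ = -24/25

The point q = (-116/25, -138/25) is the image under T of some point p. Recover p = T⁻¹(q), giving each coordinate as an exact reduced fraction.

p = (-5, 4)

T1 = [1 0 3; 0 1 1; 0 0 1]
T2·T1 = [1 0 3; 0 -1 -1; 0 0 1]
T3·…·T1 = [1 0 9; 0 -1 -2; 0 0 1]
T4·…·T1 = [7/25 -24/25 3/5; -24/25 -7/25 -46/5; 0 0 1]
det M = -1; M⁻¹ = [7/25 -24/25 -9; -24/25 -7/25 -2; 0 0 1]
M⁻¹ · (-116/25, -138/25)ᵀ = (-5, 4)ᵀ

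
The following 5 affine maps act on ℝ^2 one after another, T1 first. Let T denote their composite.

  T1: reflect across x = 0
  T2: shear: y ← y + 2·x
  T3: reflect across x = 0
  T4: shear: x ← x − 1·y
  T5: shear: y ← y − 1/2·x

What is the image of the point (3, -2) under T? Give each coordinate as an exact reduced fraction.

T1 reflect across x = 0: (3, -2) → (-3, -2)
T2 shear: y ← y + 2·x: (-3, -2) → (-3, -8)
T3 reflect across x = 0: (-3, -8) → (3, -8)
T4 shear: x ← x − 1·y: (3, -8) → (11, -8)
T5 shear: y ← y − 1/2·x: (11, -8) → (11, -27/2)

T(p) = (11, -27/2)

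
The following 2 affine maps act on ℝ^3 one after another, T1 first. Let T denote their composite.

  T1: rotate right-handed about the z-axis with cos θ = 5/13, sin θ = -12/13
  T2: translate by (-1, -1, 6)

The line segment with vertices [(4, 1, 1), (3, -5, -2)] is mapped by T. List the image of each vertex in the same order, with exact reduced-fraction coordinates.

T1 rotate right-handed about the z-axis with cos θ = 5/13, sin θ = -12/13: (4, 1, 1) → (32/13, -43/13, 1); (3, -5, -2) → (-45/13, -61/13, -2)
T2 translate by (-1, -1, 6): (32/13, -43/13, 1) → (19/13, -56/13, 7); (-45/13, -61/13, -2) → (-58/13, -74/13, 4)

image vertices: (19/13, -56/13, 7), (-58/13, -74/13, 4)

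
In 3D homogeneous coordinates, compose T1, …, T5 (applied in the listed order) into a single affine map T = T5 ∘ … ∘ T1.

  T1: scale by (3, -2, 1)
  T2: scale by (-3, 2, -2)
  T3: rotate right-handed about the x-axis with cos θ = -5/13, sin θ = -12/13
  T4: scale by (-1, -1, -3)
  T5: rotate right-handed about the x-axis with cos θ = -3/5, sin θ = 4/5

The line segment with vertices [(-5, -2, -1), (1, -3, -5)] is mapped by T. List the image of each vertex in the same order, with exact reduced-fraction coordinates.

T1 scale by (3, -2, 1): (-5, -2, -1) → (-15, 4, -1); (1, -3, -5) → (3, 6, -5)
T2 scale by (-3, 2, -2): (-15, 4, -1) → (45, 8, 2); (3, 6, -5) → (-9, 12, 10)
T3 rotate right-handed about the x-axis with cos θ = -5/13, sin θ = -12/13: (45, 8, 2) → (45, -16/13, -106/13); (-9, 12, 10) → (-9, 60/13, -194/13)
T4 scale by (-1, -1, -3): (45, -16/13, -106/13) → (-45, 16/13, 318/13); (-9, 60/13, -194/13) → (9, -60/13, 582/13)
T5 rotate right-handed about the x-axis with cos θ = -3/5, sin θ = 4/5: (-45, 16/13, 318/13) → (-45, -264/13, -178/13); (9, -60/13, 582/13) → (9, -2148/65, -1986/65)

image vertices: (-45, -264/13, -178/13), (9, -2148/65, -1986/65)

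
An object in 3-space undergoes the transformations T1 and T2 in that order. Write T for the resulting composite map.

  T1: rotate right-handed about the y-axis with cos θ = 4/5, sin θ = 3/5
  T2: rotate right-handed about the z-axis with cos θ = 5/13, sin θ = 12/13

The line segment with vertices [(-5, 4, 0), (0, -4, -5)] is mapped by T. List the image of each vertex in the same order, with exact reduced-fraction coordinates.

T1 rotate right-handed about the y-axis with cos θ = 4/5, sin θ = 3/5: (-5, 4, 0) → (-4, 4, 3); (0, -4, -5) → (-3, -4, -4)
T2 rotate right-handed about the z-axis with cos θ = 5/13, sin θ = 12/13: (-4, 4, 3) → (-68/13, -28/13, 3); (-3, -4, -4) → (33/13, -56/13, -4)

image vertices: (-68/13, -28/13, 3), (33/13, -56/13, -4)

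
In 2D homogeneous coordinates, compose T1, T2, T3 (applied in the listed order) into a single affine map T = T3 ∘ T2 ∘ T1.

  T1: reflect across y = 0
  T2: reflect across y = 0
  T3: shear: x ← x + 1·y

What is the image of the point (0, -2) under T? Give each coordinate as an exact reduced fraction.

T1 reflect across y = 0: (0, -2) → (0, 2)
T2 reflect across y = 0: (0, 2) → (0, -2)
T3 shear: x ← x + 1·y: (0, -2) → (-2, -2)

T(p) = (-2, -2)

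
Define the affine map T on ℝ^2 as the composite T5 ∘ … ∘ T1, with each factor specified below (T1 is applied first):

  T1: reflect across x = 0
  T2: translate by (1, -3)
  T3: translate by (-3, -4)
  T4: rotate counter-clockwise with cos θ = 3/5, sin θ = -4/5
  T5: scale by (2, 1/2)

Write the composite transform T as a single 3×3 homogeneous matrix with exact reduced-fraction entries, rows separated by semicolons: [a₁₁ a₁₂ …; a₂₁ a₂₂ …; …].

T = [-6/5 8/5 -68/5; 2/5 3/10 -13/10; 0 0 1]

T1 = [-1 0 0; 0 1 0; 0 0 1]
T2·T1 = [-1 0 1; 0 1 -3; 0 0 1]
T3·…·T1 = [-1 0 -2; 0 1 -7; 0 0 1]
T4·…·T1 = [-3/5 4/5 -34/5; 4/5 3/5 -13/5; 0 0 1]
T5·…·T1 = [-6/5 8/5 -68/5; 2/5 3/10 -13/10; 0 0 1]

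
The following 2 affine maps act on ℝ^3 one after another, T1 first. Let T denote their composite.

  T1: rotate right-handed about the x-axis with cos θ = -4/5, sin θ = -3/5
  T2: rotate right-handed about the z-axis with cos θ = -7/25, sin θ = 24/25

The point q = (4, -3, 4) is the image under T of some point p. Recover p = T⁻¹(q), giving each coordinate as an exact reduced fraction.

p = (-4, 0, -5)

T1 = [1 0 0 0; 0 -4/5 3/5 0; 0 -3/5 -4/5 0; 0 0 0 1]
T2·T1 = [-7/25 96/125 -72/125 0; 24/25 28/125 -21/125 0; 0 -3/5 -4/5 0; 0 0 0 1]
det M = 1; M⁻¹ = [-7/25 24/25 0 0; 96/125 28/125 -3/5 0; -72/125 -21/125 -4/5 0; 0 0 0 1]
M⁻¹ · (4, -3, 4)ᵀ = (-4, 0, -5)ᵀ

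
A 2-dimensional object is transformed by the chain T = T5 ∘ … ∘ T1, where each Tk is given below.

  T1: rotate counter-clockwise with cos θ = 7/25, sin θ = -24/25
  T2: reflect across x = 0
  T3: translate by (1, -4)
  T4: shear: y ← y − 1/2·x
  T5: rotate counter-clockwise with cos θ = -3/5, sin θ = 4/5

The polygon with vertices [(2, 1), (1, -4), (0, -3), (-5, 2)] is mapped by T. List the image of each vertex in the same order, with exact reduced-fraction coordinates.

image vertices: (577/125, 703/250), (494/125, 1083/125), (387/125, 1793/250), (-148/125, -36/125)

T1 rotate counter-clockwise with cos θ = 7/25, sin θ = -24/25: (2, 1) → (38/25, -41/25); (1, -4) → (-89/25, -52/25); (0, -3) → (-72/25, -21/25); (-5, 2) → (13/25, 134/25)
T2 reflect across x = 0: (38/25, -41/25) → (-38/25, -41/25); (-89/25, -52/25) → (89/25, -52/25); (-72/25, -21/25) → (72/25, -21/25); (13/25, 134/25) → (-13/25, 134/25)
T3 translate by (1, -4): (-38/25, -41/25) → (-13/25, -141/25); (89/25, -52/25) → (114/25, -152/25); (72/25, -21/25) → (97/25, -121/25); (-13/25, 134/25) → (12/25, 34/25)
T4 shear: y ← y − 1/2·x: (-13/25, -141/25) → (-13/25, -269/50); (114/25, -152/25) → (114/25, -209/25); (97/25, -121/25) → (97/25, -339/50); (12/25, 34/25) → (12/25, 28/25)
T5 rotate counter-clockwise with cos θ = -3/5, sin θ = 4/5: (-13/25, -269/50) → (577/125, 703/250); (114/25, -209/25) → (494/125, 1083/125); (97/25, -339/50) → (387/125, 1793/250); (12/25, 28/25) → (-148/125, -36/125)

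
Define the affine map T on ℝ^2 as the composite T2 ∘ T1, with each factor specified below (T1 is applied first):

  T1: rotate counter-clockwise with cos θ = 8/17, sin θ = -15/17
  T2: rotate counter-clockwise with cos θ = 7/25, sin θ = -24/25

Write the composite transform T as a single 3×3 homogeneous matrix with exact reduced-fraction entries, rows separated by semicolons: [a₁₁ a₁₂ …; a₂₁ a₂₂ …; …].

T = [-304/425 297/425 0; -297/425 -304/425 0; 0 0 1]

T1 = [8/17 15/17 0; -15/17 8/17 0; 0 0 1]
T2·T1 = [-304/425 297/425 0; -297/425 -304/425 0; 0 0 1]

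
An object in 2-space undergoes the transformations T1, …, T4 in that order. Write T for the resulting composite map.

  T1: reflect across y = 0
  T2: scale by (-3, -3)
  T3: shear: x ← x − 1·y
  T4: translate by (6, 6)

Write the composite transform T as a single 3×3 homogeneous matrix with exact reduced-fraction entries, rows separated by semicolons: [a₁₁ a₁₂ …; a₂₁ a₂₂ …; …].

T = [-3 -3 6; 0 3 6; 0 0 1]

T1 = [1 0 0; 0 -1 0; 0 0 1]
T2·T1 = [-3 0 0; 0 3 0; 0 0 1]
T3·…·T1 = [-3 -3 0; 0 3 0; 0 0 1]
T4·…·T1 = [-3 -3 6; 0 3 6; 0 0 1]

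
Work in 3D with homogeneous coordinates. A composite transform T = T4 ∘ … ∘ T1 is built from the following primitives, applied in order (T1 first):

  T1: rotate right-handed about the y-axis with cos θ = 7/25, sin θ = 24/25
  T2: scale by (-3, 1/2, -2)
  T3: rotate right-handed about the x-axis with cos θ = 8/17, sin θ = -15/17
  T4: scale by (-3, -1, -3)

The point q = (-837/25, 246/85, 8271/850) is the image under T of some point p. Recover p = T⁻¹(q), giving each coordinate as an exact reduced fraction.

T1 = [7/25 0 24/25 0; 0 1 0 0; -24/25 0 7/25 0; 0 0 0 1]
T2·T1 = [-21/25 0 -72/25 0; 0 1/2 0 0; 48/25 0 -14/25 0; 0 0 0 1]
T3·…·T1 = [-21/25 0 -72/25 0; 144/85 4/17 -42/85 0; 384/425 -15/34 -112/425 0; 0 0 0 1]
T4·…·T1 = [63/25 0 216/25 0; -144/85 -4/17 42/85 0; -1152/425 45/34 336/425 0; 0 0 0 1]
det M = -27; M⁻¹ = [7/225 -36/85 -32/425 0; 0 -16/17 10/17 0; 8/75 21/170 28/1275 0; 0 0 0 1]
M⁻¹ · (-837/25, 246/85, 8271/850)ᵀ = (-3, 3, -3)ᵀ

p = (-3, 3, -3)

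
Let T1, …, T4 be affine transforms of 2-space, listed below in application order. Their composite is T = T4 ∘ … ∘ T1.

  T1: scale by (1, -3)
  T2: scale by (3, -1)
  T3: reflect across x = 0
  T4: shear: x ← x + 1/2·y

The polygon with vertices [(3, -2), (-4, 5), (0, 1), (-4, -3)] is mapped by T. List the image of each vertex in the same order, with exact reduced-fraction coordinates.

T1 scale by (1, -3): (3, -2) → (3, 6); (-4, 5) → (-4, -15); (0, 1) → (0, -3); (-4, -3) → (-4, 9)
T2 scale by (3, -1): (3, 6) → (9, -6); (-4, -15) → (-12, 15); (0, -3) → (0, 3); (-4, 9) → (-12, -9)
T3 reflect across x = 0: (9, -6) → (-9, -6); (-12, 15) → (12, 15); (0, 3) → (0, 3); (-12, -9) → (12, -9)
T4 shear: x ← x + 1/2·y: (-9, -6) → (-12, -6); (12, 15) → (39/2, 15); (0, 3) → (3/2, 3); (12, -9) → (15/2, -9)

image vertices: (-12, -6), (39/2, 15), (3/2, 3), (15/2, -9)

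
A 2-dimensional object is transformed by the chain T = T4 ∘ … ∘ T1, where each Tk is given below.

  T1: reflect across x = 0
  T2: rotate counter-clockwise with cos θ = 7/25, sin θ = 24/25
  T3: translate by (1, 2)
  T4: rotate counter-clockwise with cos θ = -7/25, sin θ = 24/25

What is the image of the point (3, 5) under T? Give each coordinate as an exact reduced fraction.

T1 reflect across x = 0: (3, 5) → (-3, 5)
T2 rotate counter-clockwise with cos θ = 7/25, sin θ = 24/25: (-3, 5) → (-141/25, -37/25)
T3 translate by (1, 2): (-141/25, -37/25) → (-116/25, 13/25)
T4 rotate counter-clockwise with cos θ = -7/25, sin θ = 24/25: (-116/25, 13/25) → (4/5, -23/5)

T(p) = (4/5, -23/5)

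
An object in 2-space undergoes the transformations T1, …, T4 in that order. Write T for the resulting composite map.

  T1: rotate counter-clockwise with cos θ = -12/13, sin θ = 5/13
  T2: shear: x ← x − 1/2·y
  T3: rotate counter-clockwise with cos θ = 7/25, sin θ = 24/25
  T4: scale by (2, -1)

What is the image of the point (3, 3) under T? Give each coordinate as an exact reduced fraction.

T(p) = (441/325, 1119/325)

T1 rotate counter-clockwise with cos θ = -12/13, sin θ = 5/13: (3, 3) → (-51/13, -21/13)
T2 shear: x ← x − 1/2·y: (-51/13, -21/13) → (-81/26, -21/13)
T3 rotate counter-clockwise with cos θ = 7/25, sin θ = 24/25: (-81/26, -21/13) → (441/650, -1119/325)
T4 scale by (2, -1): (441/650, -1119/325) → (441/325, 1119/325)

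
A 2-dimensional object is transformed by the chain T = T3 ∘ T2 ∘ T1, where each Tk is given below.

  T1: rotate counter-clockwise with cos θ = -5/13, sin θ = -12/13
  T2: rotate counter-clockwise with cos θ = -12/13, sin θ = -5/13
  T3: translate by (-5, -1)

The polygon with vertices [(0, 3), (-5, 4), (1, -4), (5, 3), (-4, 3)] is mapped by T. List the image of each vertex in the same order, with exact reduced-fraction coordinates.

T1 rotate counter-clockwise with cos θ = -5/13, sin θ = -12/13: (0, 3) → (36/13, -15/13); (-5, 4) → (73/13, 40/13); (1, -4) → (-53/13, 8/13); (5, 3) → (11/13, -75/13); (-4, 3) → (56/13, 33/13)
T2 rotate counter-clockwise with cos θ = -12/13, sin θ = -5/13: (36/13, -15/13) → (-3, 0); (73/13, 40/13) → (-4, -5); (-53/13, 8/13) → (4, 1); (11/13, -75/13) → (-3, 5); (56/13, 33/13) → (-3, -4)
T3 translate by (-5, -1): (-3, 0) → (-8, -1); (-4, -5) → (-9, -6); (4, 1) → (-1, 0); (-3, 5) → (-8, 4); (-3, -4) → (-8, -5)

image vertices: (-8, -1), (-9, -6), (-1, 0), (-8, 4), (-8, -5)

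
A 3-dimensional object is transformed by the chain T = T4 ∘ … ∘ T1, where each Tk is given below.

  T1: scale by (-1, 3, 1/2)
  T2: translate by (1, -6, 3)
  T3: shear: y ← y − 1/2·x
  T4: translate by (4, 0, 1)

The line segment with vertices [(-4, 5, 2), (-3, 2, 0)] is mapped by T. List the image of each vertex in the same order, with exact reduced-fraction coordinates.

T1 scale by (-1, 3, 1/2): (-4, 5, 2) → (4, 15, 1); (-3, 2, 0) → (3, 6, 0)
T2 translate by (1, -6, 3): (4, 15, 1) → (5, 9, 4); (3, 6, 0) → (4, 0, 3)
T3 shear: y ← y − 1/2·x: (5, 9, 4) → (5, 13/2, 4); (4, 0, 3) → (4, -2, 3)
T4 translate by (4, 0, 1): (5, 13/2, 4) → (9, 13/2, 5); (4, -2, 3) → (8, -2, 4)

image vertices: (9, 13/2, 5), (8, -2, 4)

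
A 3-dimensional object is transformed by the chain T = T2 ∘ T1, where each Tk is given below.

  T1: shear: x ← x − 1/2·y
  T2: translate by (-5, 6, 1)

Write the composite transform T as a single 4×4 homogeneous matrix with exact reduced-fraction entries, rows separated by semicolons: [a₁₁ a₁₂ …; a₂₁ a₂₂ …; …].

T = [1 -1/2 0 -5; 0 1 0 6; 0 0 1 1; 0 0 0 1]

T1 = [1 -1/2 0 0; 0 1 0 0; 0 0 1 0; 0 0 0 1]
T2·T1 = [1 -1/2 0 -5; 0 1 0 6; 0 0 1 1; 0 0 0 1]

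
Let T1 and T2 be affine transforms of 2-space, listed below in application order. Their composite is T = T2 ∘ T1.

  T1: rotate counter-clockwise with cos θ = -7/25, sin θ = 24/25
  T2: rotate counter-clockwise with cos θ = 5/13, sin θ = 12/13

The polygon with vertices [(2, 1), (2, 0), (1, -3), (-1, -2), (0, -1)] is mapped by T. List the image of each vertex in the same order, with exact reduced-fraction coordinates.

T1 rotate counter-clockwise with cos θ = -7/25, sin θ = 24/25: (2, 1) → (-38/25, 41/25); (2, 0) → (-14/25, 48/25); (1, -3) → (13/5, 9/5); (-1, -2) → (11/5, -2/5); (0, -1) → (24/25, 7/25)
T2 rotate counter-clockwise with cos θ = 5/13, sin θ = 12/13: (-38/25, 41/25) → (-682/325, -251/325); (-14/25, 48/25) → (-646/325, 72/325); (13/5, 9/5) → (-43/65, 201/65); (11/5, -2/5) → (79/65, 122/65); (24/25, 7/25) → (36/325, 323/325)

image vertices: (-682/325, -251/325), (-646/325, 72/325), (-43/65, 201/65), (79/65, 122/65), (36/325, 323/325)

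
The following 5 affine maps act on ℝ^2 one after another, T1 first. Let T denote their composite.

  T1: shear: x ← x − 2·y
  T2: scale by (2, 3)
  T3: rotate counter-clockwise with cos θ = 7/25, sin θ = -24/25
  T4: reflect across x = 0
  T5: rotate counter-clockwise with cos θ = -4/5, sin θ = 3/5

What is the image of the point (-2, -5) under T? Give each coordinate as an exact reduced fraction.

T1 shear: x ← x − 2·y: (-2, -5) → (8, -5)
T2 scale by (2, 3): (8, -5) → (16, -15)
T3 rotate counter-clockwise with cos θ = 7/25, sin θ = -24/25: (16, -15) → (-248/25, -489/25)
T4 reflect across x = 0: (-248/25, -489/25) → (248/25, -489/25)
T5 rotate counter-clockwise with cos θ = -4/5, sin θ = 3/5: (248/25, -489/25) → (19/5, 108/5)

T(p) = (19/5, 108/5)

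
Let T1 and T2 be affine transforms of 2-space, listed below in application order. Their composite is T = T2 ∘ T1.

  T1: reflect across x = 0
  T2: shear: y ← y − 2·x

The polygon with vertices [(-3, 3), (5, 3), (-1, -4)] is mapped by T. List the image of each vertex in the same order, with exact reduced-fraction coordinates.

image vertices: (3, -3), (-5, 13), (1, -6)

T1 reflect across x = 0: (-3, 3) → (3, 3); (5, 3) → (-5, 3); (-1, -4) → (1, -4)
T2 shear: y ← y − 2·x: (3, 3) → (3, -3); (-5, 3) → (-5, 13); (1, -4) → (1, -6)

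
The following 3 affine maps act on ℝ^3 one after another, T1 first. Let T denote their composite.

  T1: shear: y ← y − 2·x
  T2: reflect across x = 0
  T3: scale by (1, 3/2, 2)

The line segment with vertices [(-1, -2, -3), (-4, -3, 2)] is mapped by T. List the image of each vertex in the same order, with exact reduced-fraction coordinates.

T1 shear: y ← y − 2·x: (-1, -2, -3) → (-1, 0, -3); (-4, -3, 2) → (-4, 5, 2)
T2 reflect across x = 0: (-1, 0, -3) → (1, 0, -3); (-4, 5, 2) → (4, 5, 2)
T3 scale by (1, 3/2, 2): (1, 0, -3) → (1, 0, -6); (4, 5, 2) → (4, 15/2, 4)

image vertices: (1, 0, -6), (4, 15/2, 4)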